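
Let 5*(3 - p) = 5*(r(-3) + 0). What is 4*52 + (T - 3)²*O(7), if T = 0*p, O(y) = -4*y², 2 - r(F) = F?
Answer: -1556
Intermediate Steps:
r(F) = 2 - F
p = -2 (p = 3 - ((2 - 1*(-3)) + 0) = 3 - ((2 + 3) + 0) = 3 - (5 + 0) = 3 - 5 = -2)
T = 0 (T = 0*(-2) = 0)
4*52 + (T - 3)²*O(7) = 4*52 + (0 - 3)²*(-4*7²) = 208 + (-3)²*(-4*49) = 208 + 9*(-196) = 208 - 1764 = -1556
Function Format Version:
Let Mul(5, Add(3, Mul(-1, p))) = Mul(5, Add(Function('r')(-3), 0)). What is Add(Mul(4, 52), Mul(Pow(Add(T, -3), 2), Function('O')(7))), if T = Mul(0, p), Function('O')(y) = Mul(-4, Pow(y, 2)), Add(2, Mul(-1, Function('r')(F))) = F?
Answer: -1556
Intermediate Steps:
Function('r')(F) = Add(2, Mul(-1, F))
p = -2 (p = Add(3, Mul(Rational(-1, 5), Mul(5, Add(Add(2, Mul(-1, -3)), 0)))) = Add(3, Mul(Rational(-1, 5), Mul(5, Add(Add(2, 3), 0)))) = Add(3, Mul(Rational(-1, 5), Mul(5, Add(5, 0)))) = Add(3, Mul(Rational(-1, 5), Mul(5, 5))) = Add(3, Mul(Rational(-1, 5), 25)) = Add(3, -5) = -2)
T = 0 (T = Mul(0, -2) = 0)
Add(Mul(4, 52), Mul(Pow(Add(T, -3), 2), Function('O')(7))) = Add(Mul(4, 52), Mul(Pow(Add(0, -3), 2), Mul(-4, Pow(7, 2)))) = Add(208, Mul(Pow(-3, 2), Mul(-4, 49))) = Add(208, Mul(9, -196)) = Add(208, -1764) = -1556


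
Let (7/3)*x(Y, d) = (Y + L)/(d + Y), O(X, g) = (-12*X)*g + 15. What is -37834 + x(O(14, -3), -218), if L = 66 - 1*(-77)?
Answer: -79714252/2107 ≈ -37833.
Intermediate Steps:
L = 143 (L = 66 + 77 = 143)
O(X, g) = 15 - 12*X*g (O(X, g) = -12*X*g + 15 = 15 - 12*X*g)
x(Y, d) = 3*(143 + Y)/(7*(Y + d)) (x(Y, d) = 3*((Y + 143)/(d + Y))/7 = 3*((143 + Y)/(Y + d))/7 = 3*(143 + Y)/(7*(Y + d)))
-37834 + x(O(14, -3), -218) = -37834 + 3*(143 + (15 - 12*14*(-3)))/(7*((15 - 12*14*(-3)) - 218)) = -37834 + 3*(143 + (15 + 504))/(7*((15 + 504) - 218)) = -37834 + 3*(143 + 519)/(7*(519 - 218)) = -37834 + (3/7)*662/301 = -37834 + (3/7)*(1/301)*662 = -37834 + 1986/2107 = -79714252/2107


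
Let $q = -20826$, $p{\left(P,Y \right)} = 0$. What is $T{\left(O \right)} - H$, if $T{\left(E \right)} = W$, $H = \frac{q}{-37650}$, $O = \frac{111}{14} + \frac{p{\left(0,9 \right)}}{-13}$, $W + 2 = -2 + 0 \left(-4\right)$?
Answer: $- \frac{28571}{6275} \approx -4.5531$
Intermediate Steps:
$W = -4$ ($W = -2 + \left(-2 + 0 \left(-4\right)\right) = -2 + \left(-2 + 0\right) = -2 - 2 = -4$)
$O = \frac{111}{14}$ ($O = \frac{111}{14} + \frac{0}{-13} = 111 \cdot \frac{1}{14} + 0 \left(- \frac{1}{13}\right) = \frac{111}{14} + 0 = \frac{111}{14} \approx 7.9286$)
$H = \frac{3471}{6275}$ ($H = - \frac{20826}{-37650} = \left(-20826\right) \left(- \frac{1}{37650}\right) = \frac{3471}{6275} \approx 0.55315$)
$T{\left(E \right)} = -4$
$T{\left(O \right)} - H = -4 - \frac{3471}{6275} = - \frac{28571}{6275}$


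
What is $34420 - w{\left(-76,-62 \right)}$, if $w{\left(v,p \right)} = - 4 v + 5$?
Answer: $34111$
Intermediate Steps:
$w{\left(v,p \right)} = 5 - 4 v$
$34420 - w{\left(-76,-62 \right)} = 34420 - \left(5 - -304\right) = 34420 - \left(5 + 304\right) = 34420 - 309 = 34111$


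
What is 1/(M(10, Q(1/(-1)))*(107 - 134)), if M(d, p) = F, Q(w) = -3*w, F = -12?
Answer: 1/324 ≈ 0.0030864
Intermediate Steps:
M(d, p) = -12
1/(M(10, Q(1/(-1)))*(107 - 134)) = 1/(-12*(107 - 134)) = 1/(-12*(-27)) = 1/324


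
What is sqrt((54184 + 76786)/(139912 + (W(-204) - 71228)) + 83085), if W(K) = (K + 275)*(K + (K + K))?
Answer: sqrt(3306230475130)/6308 ≈ 288.25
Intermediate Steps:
W(K) = 3*K*(275 + K) (W(K) = (275 + K)*(K + 2*K) = (275 + K)*(3*K) = 3*K*(275 + K))
sqrt((54184 + 76786)/(139912 + (W(-204) - 71228)) + 83085) = sqrt((54184 + 76786)/(139912 + (3*(-204)*(275 - 204) - 71228)) + 83085) = sqrt(130970/(139912 + (3*(-204)*71 - 71228)) + 83085) = sqrt(130970/(139912 + (-43452 - 71228)) + 83085) = sqrt(130970/(139912 - 114680) + 83085) = sqrt(130970/25232 + 83085) = sqrt(130970*(1/25232) + 83085) = sqrt(65485/12616 + 83085) = sqrt(1048265845/12616) = sqrt(3306230475130)/6308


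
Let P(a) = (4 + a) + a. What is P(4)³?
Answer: 1728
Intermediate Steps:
P(a) = 4 + 2*a
P(4)³ = (4 + 2*4)³ = (4 + 8)³ = 12³ = 1728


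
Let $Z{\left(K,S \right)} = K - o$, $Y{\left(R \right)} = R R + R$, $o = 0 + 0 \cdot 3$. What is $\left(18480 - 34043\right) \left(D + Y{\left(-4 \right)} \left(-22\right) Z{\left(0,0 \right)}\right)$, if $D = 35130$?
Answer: $-546728190$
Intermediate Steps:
$o = 0$ ($o = 0 + 0 = 0$)
$Y{\left(R \right)} = R + R^{2}$ ($Y{\left(R \right)} = R^{2} + R = R + R^{2}$)
$Z{\left(K,S \right)} = K$ ($Z{\left(K,S \right)} = K - 0 = K + 0 = K$)
$\left(18480 - 34043\right) \left(D + Y{\left(-4 \right)} \left(-22\right) Z{\left(0,0 \right)}\right) = \left(18480 - 34043\right) \left(35130 + - 4 \left(1 - 4\right) \left(-22\right) 0\right) = - 15563 \left(35130 + \left(-4\right) \left(-3\right) \left(-22\right) 0\right) = - 15563 \left(35130 + 12 \left(-22\right) 0\right) = - 15563 \left(35130 - 0\right) = - 15563 \left(35130 + 0\right) = \left(-15563\right) 35130 = -546728190$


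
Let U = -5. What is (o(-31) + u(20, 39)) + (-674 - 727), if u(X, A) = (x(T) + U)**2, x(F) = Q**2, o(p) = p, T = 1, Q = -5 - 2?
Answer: 504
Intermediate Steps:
Q = -7
x(F) = 49 (x(F) = (-7)**2 = 49)
u(X, A) = 1936 (u(X, A) = (49 - 5)**2 = 44**2 = 1936)
(o(-31) + u(20, 39)) + (-674 - 727) = (-31 + 1936) + (-674 - 727) = 1905 - 1401 = 504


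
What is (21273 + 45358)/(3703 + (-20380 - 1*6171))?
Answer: -66631/22848 ≈ -2.9163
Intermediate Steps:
(21273 + 45358)/(3703 + (-20380 - 1*6171)) = 66631/(3703 + (-20380 - 6171)) = 66631/(3703 - 26551) = 66631/(-22848) = 66631*(-1/22848) = -66631/22848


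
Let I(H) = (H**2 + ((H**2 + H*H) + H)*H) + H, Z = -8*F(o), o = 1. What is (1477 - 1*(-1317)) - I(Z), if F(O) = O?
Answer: 3698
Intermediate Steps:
Z = -8 (Z = -8*1 = -8)
I(H) = H + H**2 + H*(H + 2*H**2) (I(H) = (H**2 + ((H**2 + H**2) + H)*H) + H = (H**2 + (2*H**2 + H)*H) + H = (H**2 + (H + 2*H**2)*H) + H = (H**2 + H*(H + 2*H**2)) + H = H + H**2 + H*(H + 2*H**2))
(1477 - 1*(-1317)) - I(Z) = (1477 - 1*(-1317)) - (-8)*(1 + 2*(-8) + 2*(-8)**2) = (1477 + 1317) - (-8)*(1 - 16 + 2*64) = 2794 - (-8)*(1 - 16 + 128) = 2794 - (-8)*113 = 2794 - 1*(-904) = 2794 + 904 = 3698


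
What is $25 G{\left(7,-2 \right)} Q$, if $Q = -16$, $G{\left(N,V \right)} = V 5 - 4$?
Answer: $5600$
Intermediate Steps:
$G{\left(N,V \right)} = -4 + 5 V$ ($G{\left(N,V \right)} = 5 V - 4 = -4 + 5 V$)
$25 G{\left(7,-2 \right)} Q = 25 \left(-4 + 5 \left(-2\right)\right) \left(-16\right) = 25 \left(-4 - 10\right) \left(-16\right) = 25 \left(-14\right) \left(-16\right) = \left(-350\right) \left(-16\right) = 5600$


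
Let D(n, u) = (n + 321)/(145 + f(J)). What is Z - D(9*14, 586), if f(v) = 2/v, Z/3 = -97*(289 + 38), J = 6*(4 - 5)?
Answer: -41299479/434 ≈ -95160.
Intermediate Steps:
J = -6 (J = 6*(-1) = -6)
Z = -95157 (Z = 3*(-97*(289 + 38)) = 3*(-97*327) = 3*(-31719) = -95157)
D(n, u) = 963/434 + 3*n/434 (D(n, u) = (n + 321)/(145 + 2/(-6)) = (321 + n)/(145 + 2*(-1/6)) = (321 + n)/(145 - 1/3) = (321 + n)/(434/3) = (321 + n)*(3/434) = 963/434 + 3*n/434)
Z - D(9*14, 586) = -95157 - (963/434 + 3*(9*14)/434) = -95157 - (963/434 + (3/434)*126) = -95157 - (963/434 + 27/31) = -95157 - 1*1341/434 = -95157 - 1341/434 = -41299479/434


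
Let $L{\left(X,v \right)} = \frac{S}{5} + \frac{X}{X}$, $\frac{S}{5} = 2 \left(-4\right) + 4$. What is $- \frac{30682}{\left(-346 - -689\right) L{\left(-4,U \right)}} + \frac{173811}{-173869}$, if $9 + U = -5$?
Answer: $\frac{5155797139}{178911201} \approx 28.818$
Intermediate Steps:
$S = -20$ ($S = 5 \left(2 \left(-4\right) + 4\right) = 5 \left(-8 + 4\right) = 5 \left(-4\right) = -20$)
$U = -14$ ($U = -9 - 5 = -14$)
$L{\left(X,v \right)} = -3$ ($L{\left(X,v \right)} = - \frac{20}{5} + \frac{X}{X} = \left(-20\right) \frac{1}{5} + 1 = -4 + 1 = -3$)
$- \frac{30682}{\left(-346 - -689\right) L{\left(-4,U \right)}} + \frac{173811}{-173869} = - \frac{30682}{\left(-346 - -689\right) \left(-3\right)} + \frac{173811}{-173869} = - \frac{30682}{\left(-346 + 689\right) \left(-3\right)} + 173811 \left(- \frac{1}{173869}\right) = - \frac{30682}{343 \left(-3\right)} - \frac{173811}{173869} = - \frac{30682}{-1029} - \frac{173811}{173869} = \left(-30682\right) \left(- \frac{1}{1029}\right) - \frac{173811}{173869} = \frac{30682}{1029} - \frac{173811}{173869} = \frac{5155797139}{178911201}$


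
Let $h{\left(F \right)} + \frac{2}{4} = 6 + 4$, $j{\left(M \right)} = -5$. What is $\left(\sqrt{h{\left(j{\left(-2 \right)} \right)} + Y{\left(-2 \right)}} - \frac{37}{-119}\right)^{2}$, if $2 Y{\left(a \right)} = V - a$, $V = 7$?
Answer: $\frac{199623}{14161} + \frac{74 \sqrt{14}}{119} \approx 16.423$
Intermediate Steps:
$h{\left(F \right)} = \frac{19}{2}$ ($h{\left(F \right)} = - \frac{1}{2} + \left(6 + 4\right) = - \frac{1}{2} + 10 = \frac{19}{2}$)
$Y{\left(a \right)} = \frac{7}{2} - \frac{a}{2}$ ($Y{\left(a \right)} = \frac{7 - a}{2} = \frac{7}{2} - \frac{a}{2}$)
$\left(\sqrt{h{\left(j{\left(-2 \right)} \right)} + Y{\left(-2 \right)}} - \frac{37}{-119}\right)^{2} = \left(\sqrt{\frac{19}{2} + \left(\frac{7}{2} - -1\right)} - \frac{37}{-119}\right)^{2} = \left(\sqrt{\frac{19}{2} + \left(\frac{7}{2} + 1\right)} - - \frac{37}{119}\right)^{2} = \left(\sqrt{\frac{19}{2} + \frac{9}{2}} + \frac{37}{119}\right)^{2} = \left(\sqrt{14} + \frac{37}{119}\right)^{2} = \left(\frac{37}{119} + \sqrt{14}\right)^{2}$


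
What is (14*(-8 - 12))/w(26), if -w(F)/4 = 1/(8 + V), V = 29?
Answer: 2590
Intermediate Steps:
w(F) = -4/37 (w(F) = -4/(8 + 29) = -4/37)
(14*(-8 - 12))/w(26) = (14*(-8 - 12))/(-4/37) = (14*(-20))*(-37/4) = -280*(-37/4) = 2590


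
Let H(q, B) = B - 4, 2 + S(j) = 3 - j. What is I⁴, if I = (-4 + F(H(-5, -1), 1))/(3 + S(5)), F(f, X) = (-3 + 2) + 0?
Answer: 625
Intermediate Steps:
S(j) = 1 - j (S(j) = -2 + (3 - j) = 1 - j)
H(q, B) = -4 + B
F(f, X) = -1 (F(f, X) = -1 + 0 = -1)
I = 5 (I = (-4 - 1)/(3 + (1 - 1*5)) = -5/(3 + (1 - 5)) = -5/(3 - 4) = -5/(-1) = -5*(-1) = 5)
I⁴ = 5⁴ = 625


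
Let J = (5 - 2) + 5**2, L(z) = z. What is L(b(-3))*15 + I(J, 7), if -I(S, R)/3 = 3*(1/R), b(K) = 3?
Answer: 306/7 ≈ 43.714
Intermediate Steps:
J = 28 (J = 3 + 25 = 28)
I(S, R) = -9/R (I(S, R) = -9*1/R = -9/R)
L(b(-3))*15 + I(J, 7) = 3*15 - 9/7 = 45 - 9*1/7 = 45 - 9/7 = 306/7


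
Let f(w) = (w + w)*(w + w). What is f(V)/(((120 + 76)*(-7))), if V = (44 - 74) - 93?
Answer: -15129/343 ≈ -44.108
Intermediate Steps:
V = -123 (V = -30 - 93 = -123)
f(w) = 4*w**2 (f(w) = (2*w)*(2*w) = 4*w**2)
f(V)/(((120 + 76)*(-7))) = (4*(-123)**2)/(((120 + 76)*(-7))) = (4*15129)/((196*(-7))) = 60516/(-1372) = 60516*(-1/1372) = -15129/343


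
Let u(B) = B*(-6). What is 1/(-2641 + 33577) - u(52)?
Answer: 9652033/30936 ≈ 312.00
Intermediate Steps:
u(B) = -6*B
1/(-2641 + 33577) - u(52) = 1/(-2641 + 33577) - (-6)*52 = 1/30936 - 1*(-312) = 1/30936 + 312 = 9652033/30936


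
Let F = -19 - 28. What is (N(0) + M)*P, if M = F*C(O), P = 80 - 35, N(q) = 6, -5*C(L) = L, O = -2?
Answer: -576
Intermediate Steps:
C(L) = -L/5
P = 45
F = -47
M = -94/5 (M = -(-47)*(-2)/5 = -47*2/5 = -94/5 ≈ -18.800)
(N(0) + M)*P = (6 - 94/5)*45 = -64/5*45 = -576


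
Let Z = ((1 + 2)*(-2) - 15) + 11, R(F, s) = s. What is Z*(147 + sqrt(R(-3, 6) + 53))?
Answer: -1470 - 10*sqrt(59) ≈ -1546.8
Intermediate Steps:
Z = -10 (Z = (3*(-2) - 15) + 11 = (-6 - 15) + 11 = -21 + 11 = -10)
Z*(147 + sqrt(R(-3, 6) + 53)) = -10*(147 + sqrt(6 + 53)) = -10*(147 + sqrt(59)) = -1470 - 10*sqrt(59)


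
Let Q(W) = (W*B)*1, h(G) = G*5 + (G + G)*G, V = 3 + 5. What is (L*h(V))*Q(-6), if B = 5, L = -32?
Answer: 161280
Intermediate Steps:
V = 8
h(G) = 2*G² + 5*G (h(G) = 5*G + (2*G)*G = 5*G + 2*G² = 2*G² + 5*G)
Q(W) = 5*W (Q(W) = (W*5)*1 = (5*W)*1 = 5*W)
(L*h(V))*Q(-6) = (-256*(5 + 2*8))*(5*(-6)) = -256*(5 + 16)*(-30) = -256*21*(-30) = -32*168*(-30) = -5376*(-30) = 161280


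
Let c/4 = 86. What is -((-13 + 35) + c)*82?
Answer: -30012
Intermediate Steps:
c = 344 (c = 4*86 = 344)
-((-13 + 35) + c)*82 = -((-13 + 35) + 344)*82 = -(22 + 344)*82 = -366*82 = -1*30012 = -30012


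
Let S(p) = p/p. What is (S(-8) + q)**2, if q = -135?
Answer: 17956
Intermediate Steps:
S(p) = 1
(S(-8) + q)**2 = (1 - 135)**2 = (-134)**2 = 17956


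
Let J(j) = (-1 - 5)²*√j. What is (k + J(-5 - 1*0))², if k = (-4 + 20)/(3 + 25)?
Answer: -317504/49 + 288*I*√5/7 ≈ -6479.7 + 91.998*I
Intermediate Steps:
J(j) = 36*√j (J(j) = (-6)²*√j = 36*√j)
k = 4/7 (k = 16/28 = 16*(1/28) = 4/7 ≈ 0.57143)
(k + J(-5 - 1*0))² = (4/7 + 36*√(-5 - 1*0))² = (4/7 + 36*√(-5 + 0))² = (4/7 + 36*√(-5))² = (4/7 + 36*(I*√5))² = (4/7 + 36*I*√5)²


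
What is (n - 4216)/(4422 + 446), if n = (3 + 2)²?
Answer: -4191/4868 ≈ -0.86093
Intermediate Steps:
n = 25 (n = 5² = 25)
(n - 4216)/(4422 + 446) = (25 - 4216)/(4422 + 446) = -4191/4868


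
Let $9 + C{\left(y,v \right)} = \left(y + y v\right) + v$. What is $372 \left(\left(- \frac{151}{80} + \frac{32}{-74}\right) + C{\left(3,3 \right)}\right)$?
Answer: $\frac{1013049}{740} \approx 1369.0$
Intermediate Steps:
$C{\left(y,v \right)} = -9 + v + y + v y$ ($C{\left(y,v \right)} = -9 + \left(\left(y + y v\right) + v\right) = -9 + \left(\left(y + v y\right) + v\right) = -9 + \left(v + y + v y\right) = -9 + v + y + v y$)
$372 \left(\left(- \frac{151}{80} + \frac{32}{-74}\right) + C{\left(3,3 \right)}\right) = 372 \left(\left(- \frac{151}{80} + \frac{32}{-74}\right) + \left(-9 + 3 + 3 + 3 \cdot 3\right)\right) = 372 \left(\left(\left(-151\right) \frac{1}{80} + 32 \left(- \frac{1}{74}\right)\right) + \left(-9 + 3 + 3 + 9\right)\right) = 372 \left(\left(- \frac{151}{80} - \frac{16}{37}\right) + 6\right) = 372 \left(- \frac{6867}{2960} + 6\right) = 372 \cdot \frac{10893}{2960} = \frac{1013049}{740}$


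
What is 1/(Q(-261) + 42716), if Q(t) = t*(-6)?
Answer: 1/44282 ≈ 2.2583e-5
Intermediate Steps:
Q(t) = -6*t
1/(Q(-261) + 42716) = 1/(-6*(-261) + 42716) = 1/(1566 + 42716) = 1/44282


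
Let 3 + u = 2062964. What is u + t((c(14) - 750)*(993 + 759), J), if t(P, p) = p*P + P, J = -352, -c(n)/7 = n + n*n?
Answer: 1367256401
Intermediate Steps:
u = 2062961 (u = -3 + 2062964 = 2062961)
c(n) = -7*n - 7*n**2 (c(n) = -7*(n + n*n) = -7*(n + n**2) = -7*n - 7*n**2)
t(P, p) = P + P*p (t(P, p) = P*p + P = P + P*p)
u + t((c(14) - 750)*(993 + 759), J) = 2062961 + ((-7*14*(1 + 14) - 750)*(993 + 759))*(1 - 352) = 2062961 + ((-7*14*15 - 750)*1752)*(-351) = 2062961 + ((-1470 - 750)*1752)*(-351) = 2062961 - 2220*1752*(-351) = 2062961 - 3889440*(-351) = 2062961 + 1365193440 = 1367256401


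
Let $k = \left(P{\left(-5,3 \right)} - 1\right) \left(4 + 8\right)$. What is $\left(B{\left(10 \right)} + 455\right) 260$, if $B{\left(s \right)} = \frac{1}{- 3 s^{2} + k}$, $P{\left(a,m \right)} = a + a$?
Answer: $\frac{12776335}{108} \approx 1.183 \cdot 10^{5}$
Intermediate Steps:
$P{\left(a,m \right)} = 2 a$
$k = -132$ ($k = \left(2 \left(-5\right) - 1\right) \left(4 + 8\right) = \left(-10 - 1\right) 12 = \left(-11\right) 12 = -132$)
$B{\left(s \right)} = \frac{1}{-132 - 3 s^{2}}$ ($B{\left(s \right)} = \frac{1}{- 3 s^{2} - 132} = \frac{1}{-132 - 3 s^{2}}$)
$\left(B{\left(10 \right)} + 455\right) 260 = \left(- \frac{1}{132 + 3 \cdot 10^{2}} + 455\right) 260 = \left(- \frac{1}{132 + 3 \cdot 100} + 455\right) 260 = \left(- \frac{1}{132 + 300} + 455\right) 260 = \left(- \frac{1}{432} + 455\right) 260 = \frac{196559}{432} \cdot 260 = \frac{12776335}{108}$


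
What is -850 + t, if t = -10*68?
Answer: -1530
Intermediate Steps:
t = -680
-850 + t = -850 - 680 = -1530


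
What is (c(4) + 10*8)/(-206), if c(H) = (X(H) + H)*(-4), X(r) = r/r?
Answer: -30/103 ≈ -0.29126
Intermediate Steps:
X(r) = 1
c(H) = -4 - 4*H (c(H) = (1 + H)*(-4) = -4 - 4*H)
(c(4) + 10*8)/(-206) = ((-4 - 4*4) + 10*8)/(-206) = -((-4 - 16) + 80)/206 = -(-20 + 80)/206 = -1/206*60 = -30/103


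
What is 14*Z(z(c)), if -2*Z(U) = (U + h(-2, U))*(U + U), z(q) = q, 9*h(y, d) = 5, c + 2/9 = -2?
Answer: -1400/27 ≈ -51.852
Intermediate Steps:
c = -20/9 (c = -2/9 - 2 = -20/9 ≈ -2.2222)
h(y, d) = 5/9 (h(y, d) = (⅑)*5 = 5/9)
Z(U) = -U*(5/9 + U) (Z(U) = -(U + 5/9)*(U + U)/2 = -(5/9 + U)*2*U/2 = -U*(5/9 + U))
14*Z(z(c)) = 14*(-⅑*(-20/9)*(5 + 9*(-20/9))) = 14*(-⅑*(-20/9)*(5 - 20)) = 14*(-⅑*(-20/9)*(-15)) = 14*(-100/27) = -1400/27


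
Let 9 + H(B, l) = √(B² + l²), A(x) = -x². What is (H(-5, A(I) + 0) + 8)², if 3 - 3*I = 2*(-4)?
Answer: (-9 + √16666)²/81 ≈ 178.06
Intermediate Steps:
I = 11/3 (I = 1 - 2*(-4)/3 = 1 - ⅓*(-8) = 1 + 8/3 = 11/3 ≈ 3.6667)
H(B, l) = -9 + √(B² + l²)
(H(-5, A(I) + 0) + 8)² = ((-9 + √((-5)² + (-(11/3)² + 0)²)) + 8)² = ((-9 + √(25 + (-1*121/9 + 0)²)) + 8)² = ((-9 + √(25 + (-121/9 + 0)²)) + 8)² = ((-9 + √(25 + (-121/9)²)) + 8)² = ((-9 + √(25 + 14641/81)) + 8)² = ((-9 + √(16666/81)) + 8)² = ((-9 + √16666/9) + 8)² = (-1 + √16666/9)²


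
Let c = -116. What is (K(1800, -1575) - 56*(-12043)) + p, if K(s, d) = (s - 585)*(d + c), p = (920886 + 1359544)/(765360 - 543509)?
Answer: -306186930177/221851 ≈ -1.3801e+6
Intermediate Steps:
p = 2280430/221851 ≈ 10.279
K(s, d) = (-585 + s)*(-116 + d) (K(s, d) = (s - 585)*(d - 116) = (-585 + s)*(-116 + d))
(K(1800, -1575) - 56*(-12043)) + p = ((67860 - 585*(-1575) - 116*1800 - 1575*1800) - 56*(-12043)) + 2280430/221851 = ((67860 + 921375 - 208800 - 2835000) + 674408) + 2280430/221851 = (-2054565 + 674408) + 2280430/221851 = -1380157 + 2280430/221851 = -306186930177/221851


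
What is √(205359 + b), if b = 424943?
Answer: √630302 ≈ 793.92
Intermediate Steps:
√(205359 + b) = √(205359 + 424943) = √630302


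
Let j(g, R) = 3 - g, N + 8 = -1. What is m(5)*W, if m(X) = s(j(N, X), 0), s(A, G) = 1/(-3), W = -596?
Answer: 596/3 ≈ 198.67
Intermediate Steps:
N = -9 (N = -8 - 1 = -9)
s(A, G) = -⅓
m(X) = -⅓
m(5)*W = -⅓*(-596) = 596/3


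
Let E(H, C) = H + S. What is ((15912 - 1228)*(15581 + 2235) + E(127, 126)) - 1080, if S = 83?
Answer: 261609274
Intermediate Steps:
E(H, C) = 83 + H (E(H, C) = H + 83 = 83 + H)
((15912 - 1228)*(15581 + 2235) + E(127, 126)) - 1080 = ((15912 - 1228)*(15581 + 2235) + (83 + 127)) - 1080 = (14684*17816 + 210) - 1080 = (261610144 + 210) - 1080 = 261610354 - 1080 = 261609274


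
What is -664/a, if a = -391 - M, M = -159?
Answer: 83/29 ≈ 2.8621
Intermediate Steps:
a = -232 (a = -391 - 1*(-159) = -391 + 159 = -232)
-664/a = -664/(-232) = -664*(-1/232) = 83/29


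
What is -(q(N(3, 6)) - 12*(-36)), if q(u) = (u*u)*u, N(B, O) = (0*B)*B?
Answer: -432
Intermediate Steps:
N(B, O) = 0 (N(B, O) = 0*B = 0)
q(u) = u**3 (q(u) = u**2*u = u**3)
-(q(N(3, 6)) - 12*(-36)) = -(0**3 - 12*(-36)) = -(0 + 432) = -1*432 = -432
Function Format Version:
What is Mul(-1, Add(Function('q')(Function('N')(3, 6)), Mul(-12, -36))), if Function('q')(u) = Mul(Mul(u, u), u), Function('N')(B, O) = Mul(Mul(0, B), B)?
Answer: -432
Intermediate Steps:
Function('N')(B, O) = 0 (Function('N')(B, O) = Mul(0, B) = 0)
Function('q')(u) = Pow(u, 3) (Function('q')(u) = Mul(Pow(u, 2), u) = Pow(u, 3))
Mul(-1, Add(Function('q')(Function('N')(3, 6)), Mul(-12, -36))) = Mul(-1, Add(Pow(0, 3), Mul(-12, -36))) = Mul(-1, Add(0, 432)) = Mul(-1, 432) = -432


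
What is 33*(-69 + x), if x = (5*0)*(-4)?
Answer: -2277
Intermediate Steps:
x = 0 (x = 0*(-4) = 0)
33*(-69 + x) = 33*(-69 + 0) = 33*(-69) = -2277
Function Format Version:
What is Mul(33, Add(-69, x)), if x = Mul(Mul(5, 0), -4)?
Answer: -2277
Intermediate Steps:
x = 0 (x = Mul(0, -4) = 0)
Mul(33, Add(-69, x)) = Mul(33, Add(-69, 0)) = Mul(33, -69) = -2277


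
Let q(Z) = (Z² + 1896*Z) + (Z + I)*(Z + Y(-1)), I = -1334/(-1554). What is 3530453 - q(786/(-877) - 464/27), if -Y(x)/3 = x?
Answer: 517585728681608560/145220015619 ≈ 3.5641e+6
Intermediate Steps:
I = 667/777 (I = -1334*(-1/1554) = 667/777 ≈ 0.85843)
Y(x) = -3*x
q(Z) = Z² + 1896*Z + (3 + Z)*(667/777 + Z) (q(Z) = (Z² + 1896*Z) + (Z + 667/777)*(Z - 3*(-1)) = (Z² + 1896*Z) + (667/777 + Z)*(Z + 3) = (Z² + 1896*Z) + (667/777 + Z)*(3 + Z) = (Z² + 1896*Z) + (3 + Z)*(667/777 + Z) = Z² + 1896*Z + (3 + Z)*(667/777 + Z))
3530453 - q(786/(-877) - 464/27) = 3530453 - (667/259 + 2*(786/(-877) - 464/27)² + 1476190*(786/(-877) - 464/27)/777) = 3530453 - (667/259 + 2*(786*(-1/877) - 464*1/27)² + 1476190*(786*(-1/877) - 464*1/27)/777) = 3530453 - (667/259 + 2*(-786/877 - 464/27)² + 1476190*(-786/877 - 464/27)/777) = 3530453 - (667/259 + 2*(-428150/23679)² + (1476190/777)*(-428150/23679)) = 3530453 - (667/259 + 2*(183312422500/560695041) - 632030748500/18398583) = 3530453 - (667/259 + 366624845000/560695041 - 632030748500/18398583) = 3530453 - 1*(-4893288879463153/145220015619) = 3530453 + 4893288879463153/145220015619 = 517585728681608560/145220015619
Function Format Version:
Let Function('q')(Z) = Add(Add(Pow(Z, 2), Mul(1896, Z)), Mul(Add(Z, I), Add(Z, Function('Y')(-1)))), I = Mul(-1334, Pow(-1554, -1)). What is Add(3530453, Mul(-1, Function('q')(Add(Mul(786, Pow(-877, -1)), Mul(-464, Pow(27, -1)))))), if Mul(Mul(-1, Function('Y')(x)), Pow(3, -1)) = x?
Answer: Rational(517585728681608560, 145220015619) ≈ 3.5641e+6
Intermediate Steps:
I = Rational(667, 777) (I = Mul(-1334, Rational(-1, 1554)) = Rational(667, 777) ≈ 0.85843)
Function('Y')(x) = Mul(-3, x)
Function('q')(Z) = Add(Pow(Z, 2), Mul(1896, Z), Mul(Add(3, Z), Add(Rational(667, 777), Z))) (Function('q')(Z) = Add(Add(Pow(Z, 2), Mul(1896, Z)), Mul(Add(Z, Rational(667, 777)), Add(Z, Mul(-3, -1)))) = Add(Add(Pow(Z, 2), Mul(1896, Z)), Mul(Add(Rational(667, 777), Z), Add(Z, 3))) = Add(Add(Pow(Z, 2), Mul(1896, Z)), Mul(Add(Rational(667, 777), Z), Add(3, Z))) = Add(Add(Pow(Z, 2), Mul(1896, Z)), Mul(Add(3, Z), Add(Rational(667, 777), Z))) = Add(Pow(Z, 2), Mul(1896, Z), Mul(Add(3, Z), Add(Rational(667, 777), Z))))
Add(3530453, Mul(-1, Function('q')(Add(Mul(786, Pow(-877, -1)), Mul(-464, Pow(27, -1)))))) = Add(3530453, Mul(-1, Add(Rational(667, 259), Mul(2, Pow(Add(Mul(786, Pow(-877, -1)), Mul(-464, Pow(27, -1))), 2)), Mul(Rational(1476190, 777), Add(Mul(786, Pow(-877, -1)), Mul(-464, Pow(27, -1))))))) = Add(3530453, Mul(-1, Add(Rational(667, 259), Mul(2, Pow(Add(Mul(786, Rational(-1, 877)), Mul(-464, Rational(1, 27))), 2)), Mul(Rational(1476190, 777), Add(Mul(786, Rational(-1, 877)), Mul(-464, Rational(1, 27))))))) = Add(3530453, Mul(-1, Add(Rational(667, 259), Mul(2, Pow(Add(Rational(-786, 877), Rational(-464, 27)), 2)), Mul(Rational(1476190, 777), Add(Rational(-786, 877), Rational(-464, 27)))))) = Add(3530453, Mul(-1, Add(Rational(667, 259), Mul(2, Pow(Rational(-428150, 23679), 2)), Mul(Rational(1476190, 777), Rational(-428150, 23679))))) = Add(3530453, Mul(-1, Add(Rational(667, 259), Mul(2, Rational(183312422500, 560695041)), Rational(-632030748500, 18398583)))) = Add(3530453, Mul(-1, Add(Rational(667, 259), Rational(366624845000, 560695041), Rational(-632030748500, 18398583)))) = Add(3530453, Mul(-1, Rational(-4893288879463153, 145220015619))) = Add(3530453, Rational(4893288879463153, 145220015619)) = Rational(517585728681608560, 145220015619)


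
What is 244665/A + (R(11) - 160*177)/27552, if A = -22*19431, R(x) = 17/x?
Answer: -1047035537/654332448 ≈ -1.6002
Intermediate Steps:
A = -427482
244665/A + (R(11) - 160*177)/27552 = 244665/(-427482) + (17/11 - 160*177)/27552 = 244665*(-1/427482) + (17*(1/11) - 28320)*(1/27552) = -27185/47498 + (17/11 - 28320)*(1/27552) = -27185/47498 - 311503/11*1/27552 = -27185/47498 - 311503/303072 = -1047035537/654332448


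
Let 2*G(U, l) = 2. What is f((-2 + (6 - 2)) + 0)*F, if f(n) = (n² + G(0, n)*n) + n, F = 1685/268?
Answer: 3370/67 ≈ 50.299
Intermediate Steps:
G(U, l) = 1 (G(U, l) = (½)*2 = 1)
F = 1685/268 (F = 1685*(1/268) = 1685/268 ≈ 6.2873)
f(n) = n² + 2*n (f(n) = (n² + 1*n) + n = (n² + n) + n = (n + n²) + n = n² + 2*n)
f((-2 + (6 - 2)) + 0)*F = (((-2 + (6 - 2)) + 0)*(2 + ((-2 + (6 - 2)) + 0)))*(1685/268) = (((-2 + 4) + 0)*(2 + ((-2 + 4) + 0)))*(1685/268) = ((2 + 0)*(2 + (2 + 0)))*(1685/268) = (2*(2 + 2))*(1685/268) = (2*4)*(1685/268) = 8*(1685/268) = 3370/67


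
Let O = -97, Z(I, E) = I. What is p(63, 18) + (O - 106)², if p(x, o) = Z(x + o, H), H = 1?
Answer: 41290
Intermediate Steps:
p(x, o) = o + x (p(x, o) = x + o = o + x)
p(63, 18) + (O - 106)² = (18 + 63) + (-97 - 106)² = 81 + (-203)² = 81 + 41209 = 41290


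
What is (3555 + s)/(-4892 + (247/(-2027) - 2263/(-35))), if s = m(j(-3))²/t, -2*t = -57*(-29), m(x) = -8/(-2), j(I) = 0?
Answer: -416899991935/566126852052 ≈ -0.73641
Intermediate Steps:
m(x) = 4 (m(x) = -8*(-½) = 4)
t = -1653/2 (t = -(-57)*(-29)/2 = -½*1653 = -1653/2 ≈ -826.50)
s = -32/1653 (s = 4²/(-1653/2) = 16*(-2/1653) = -32/1653 ≈ -0.019359)
(3555 + s)/(-4892 + (247/(-2027) - 2263/(-35))) = (3555 - 32/1653)/(-4892 + (247/(-2027) - 2263/(-35))) = 5876383/(1653*(-4892 + (247*(-1/2027) - 2263*(-1/35)))) = 5876383/(1653*(-4892 + (-247/2027 + 2263/35))) = 5876383/(1653*(-4892 + 4578456/70945)) = 5876383/(1653*(-342484484/70945)) = (5876383/1653)*(-70945/342484484) = -416899991935/566126852052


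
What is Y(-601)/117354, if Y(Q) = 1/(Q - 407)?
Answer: -1/118292832 ≈ -8.4536e-9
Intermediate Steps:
Y(Q) = 1/(-407 + Q)
Y(-601)/117354 = 1/(-407 - 601*117354) = (1/117354)/(-1008) = -1/1008*1/117354 = -1/118292832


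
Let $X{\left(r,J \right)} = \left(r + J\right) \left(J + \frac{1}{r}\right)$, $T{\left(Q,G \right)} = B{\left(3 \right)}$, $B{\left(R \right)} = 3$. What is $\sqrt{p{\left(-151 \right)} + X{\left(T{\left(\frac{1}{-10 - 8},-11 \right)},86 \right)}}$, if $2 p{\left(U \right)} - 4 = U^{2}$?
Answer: $\frac{\sqrt{687102}}{6} \approx 138.15$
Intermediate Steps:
$T{\left(Q,G \right)} = 3$
$X{\left(r,J \right)} = \left(J + r\right) \left(J + \frac{1}{r}\right)$
$p{\left(U \right)} = 2 + \frac{U^{2}}{2}$
$\sqrt{p{\left(-151 \right)} + X{\left(T{\left(\frac{1}{-10 - 8},-11 \right)},86 \right)}} = \sqrt{\left(2 + \frac{\left(-151\right)^{2}}{2}\right) + \left(1 + 86^{2} + 86 \cdot 3 + \frac{86}{3}\right)} = \sqrt{\left(2 + \frac{1}{2} \cdot 22801\right) + \left(1 + 7396 + 258 + 86 \cdot \frac{1}{3}\right)} = \sqrt{\left(2 + \frac{22801}{2}\right) + \left(1 + 7396 + 258 + \frac{86}{3}\right)} = \sqrt{\frac{22805}{2} + \frac{23051}{3}} = \sqrt{\frac{114517}{6}} = \frac{\sqrt{687102}}{6}$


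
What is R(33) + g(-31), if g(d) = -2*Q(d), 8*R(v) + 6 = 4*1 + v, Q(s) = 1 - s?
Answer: -481/8 ≈ -60.125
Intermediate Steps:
R(v) = -1/4 + v/8 (R(v) = -3/4 + (4*1 + v)/8 = -3/4 + (4 + v)/8 = -3/4 + (1/2 + v/8) = -1/4 + v/8)
g(d) = -2 + 2*d (g(d) = -2*(1 - d) = -2 + 2*d)
R(33) + g(-31) = (-1/4 + (1/8)*33) + (-2 + 2*(-31)) = (-1/4 + 33/8) + (-2 - 62) = 31/8 - 64 = -481/8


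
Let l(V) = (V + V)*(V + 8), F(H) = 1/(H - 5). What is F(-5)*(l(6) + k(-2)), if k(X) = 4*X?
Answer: -16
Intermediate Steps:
F(H) = 1/(-5 + H)
l(V) = 2*V*(8 + V) (l(V) = (2*V)*(8 + V) = 2*V*(8 + V))
F(-5)*(l(6) + k(-2)) = (2*6*(8 + 6) + 4*(-2))/(-5 - 5) = (2*6*14 - 8)/(-10) = -(168 - 8)/10 = -⅒*160 = -16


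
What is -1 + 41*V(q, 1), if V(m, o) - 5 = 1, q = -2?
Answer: 245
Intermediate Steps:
V(m, o) = 6 (V(m, o) = 5 + 1 = 6)
-1 + 41*V(q, 1) = -1 + 41*6 = -1 + 246 = 245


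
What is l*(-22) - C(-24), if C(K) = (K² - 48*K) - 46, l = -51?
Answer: -560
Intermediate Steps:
C(K) = -46 + K² - 48*K
l*(-22) - C(-24) = -51*(-22) - (-46 + (-24)² - 48*(-24)) = 1122 - (-46 + 576 + 1152) = 1122 - 1*1682 = 1122 - 1682 = -560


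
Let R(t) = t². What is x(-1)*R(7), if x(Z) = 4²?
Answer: 784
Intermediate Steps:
x(Z) = 16
x(-1)*R(7) = 16*7² = 16*49 = 784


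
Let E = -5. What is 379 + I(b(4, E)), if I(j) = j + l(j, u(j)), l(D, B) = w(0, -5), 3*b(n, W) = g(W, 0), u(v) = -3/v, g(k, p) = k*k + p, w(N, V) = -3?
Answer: 1153/3 ≈ 384.33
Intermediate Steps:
g(k, p) = p + k² (g(k, p) = k² + p = p + k²)
b(n, W) = W²/3 (b(n, W) = (0 + W²)/3 = W²/3)
l(D, B) = -3
I(j) = -3 + j (I(j) = j - 3 = -3 + j)
379 + I(b(4, E)) = 379 + (-3 + (⅓)*(-5)²) = 379 + (-3 + (⅓)*25) = 379 + (-3 + 25/3) = 379 + 16/3 = 1153/3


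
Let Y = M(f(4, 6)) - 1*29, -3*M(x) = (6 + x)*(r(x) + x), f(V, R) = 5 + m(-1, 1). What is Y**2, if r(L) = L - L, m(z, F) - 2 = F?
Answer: 39601/9 ≈ 4400.1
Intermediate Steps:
m(z, F) = 2 + F
r(L) = 0
f(V, R) = 8 (f(V, R) = 5 + (2 + 1) = 5 + 3 = 8)
M(x) = -x*(6 + x)/3 (M(x) = -(6 + x)*(0 + x)/3 = -(6 + x)*x/3 = -x*(6 + x)/3)
Y = -199/3 (Y = (1/3)*8*(-6 - 1*8) - 1*29 = (1/3)*8*(-6 - 8) - 29 = (1/3)*8*(-14) - 29 = -112/3 - 29 = -199/3 ≈ -66.333)
Y**2 = (-199/3)**2 = 39601/9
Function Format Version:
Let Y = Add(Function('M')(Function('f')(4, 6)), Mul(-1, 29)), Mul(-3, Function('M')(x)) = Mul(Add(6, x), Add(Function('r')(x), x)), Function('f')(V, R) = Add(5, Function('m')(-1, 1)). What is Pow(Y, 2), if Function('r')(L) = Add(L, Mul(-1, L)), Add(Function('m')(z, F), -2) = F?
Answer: Rational(39601, 9) ≈ 4400.1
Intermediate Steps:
Function('m')(z, F) = Add(2, F)
Function('r')(L) = 0
Function('f')(V, R) = 8 (Function('f')(V, R) = Add(5, Add(2, 1)) = Add(5, 3) = 8)
Function('M')(x) = Mul(Rational(-1, 3), x, Add(6, x)) (Function('M')(x) = Mul(Rational(-1, 3), Mul(Add(6, x), Add(0, x))) = Mul(Rational(-1, 3), Mul(Add(6, x), x)) = Mul(Rational(-1, 3), Mul(x, Add(6, x))) = Mul(Rational(-1, 3), x, Add(6, x)))
Y = Rational(-199, 3) (Y = Add(Mul(Rational(1, 3), 8, Add(-6, Mul(-1, 8))), Mul(-1, 29)) = Add(Mul(Rational(1, 3), 8, Add(-6, -8)), -29) = Add(Mul(Rational(1, 3), 8, -14), -29) = Add(Rational(-112, 3), -29) = Rational(-199, 3) ≈ -66.333)
Pow(Y, 2) = Pow(Rational(-199, 3), 2) = Rational(39601, 9)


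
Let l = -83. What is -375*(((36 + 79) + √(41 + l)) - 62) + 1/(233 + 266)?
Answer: -9917624/499 - 375*I*√42 ≈ -19875.0 - 2430.3*I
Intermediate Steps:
-375*(((36 + 79) + √(41 + l)) - 62) + 1/(233 + 266) = -375*(((36 + 79) + √(41 - 83)) - 62) + 1/(233 + 266) = -375*((115 + √(-42)) - 62) + 1/499 = -375*((115 + I*√42) - 62) + 1/499 = -375*(53 + I*√42) + 1/499 = (-19875 - 375*I*√42) + 1/499 = -9917624/499 - 375*I*√42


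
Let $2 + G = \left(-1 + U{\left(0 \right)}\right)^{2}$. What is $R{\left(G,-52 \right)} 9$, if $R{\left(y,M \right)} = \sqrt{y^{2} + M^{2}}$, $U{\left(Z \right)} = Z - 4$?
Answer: $9 \sqrt{3233} \approx 511.74$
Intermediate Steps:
$U{\left(Z \right)} = -4 + Z$
$G = 23$ ($G = -2 + \left(-1 + \left(-4 + 0\right)\right)^{2} = -2 + \left(-1 - 4\right)^{2} = -2 + \left(-5\right)^{2} = -2 + 25 = 23$)
$R{\left(y,M \right)} = \sqrt{M^{2} + y^{2}}$
$R{\left(G,-52 \right)} 9 = \sqrt{\left(-52\right)^{2} + 23^{2}} \cdot 9 = \sqrt{2704 + 529} \cdot 9 = \sqrt{3233} \cdot 9 = 9 \sqrt{3233}$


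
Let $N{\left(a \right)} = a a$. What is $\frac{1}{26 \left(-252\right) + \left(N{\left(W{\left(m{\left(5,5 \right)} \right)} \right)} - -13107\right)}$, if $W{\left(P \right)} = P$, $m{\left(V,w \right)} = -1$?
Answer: $\frac{1}{6556} \approx 0.00015253$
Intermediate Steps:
$N{\left(a \right)} = a^{2}$
$\frac{1}{26 \left(-252\right) + \left(N{\left(W{\left(m{\left(5,5 \right)} \right)} \right)} - -13107\right)} = \frac{1}{26 \left(-252\right) + \left(\left(-1\right)^{2} - -13107\right)} = \frac{1}{-6552 + \left(1 + 13107\right)} = \frac{1}{-6552 + 13108} = \frac{1}{6556}$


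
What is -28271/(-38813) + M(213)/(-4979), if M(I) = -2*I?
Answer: 157295647/193249927 ≈ 0.81395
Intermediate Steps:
-28271/(-38813) + M(213)/(-4979) = -28271/(-38813) - 2*213/(-4979) = -28271*(-1/38813) - 426*(-1/4979) = 28271/38813 + 426/4979 = 157295647/193249927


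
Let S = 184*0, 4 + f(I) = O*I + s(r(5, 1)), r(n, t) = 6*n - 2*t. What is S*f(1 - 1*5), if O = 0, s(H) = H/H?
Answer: 0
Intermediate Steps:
r(n, t) = -2*t + 6*n
s(H) = 1
f(I) = -3 (f(I) = -4 + (0*I + 1) = -4 + (0 + 1) = -4 + 1 = -3)
S = 0
S*f(1 - 1*5) = 0*(-3) = 0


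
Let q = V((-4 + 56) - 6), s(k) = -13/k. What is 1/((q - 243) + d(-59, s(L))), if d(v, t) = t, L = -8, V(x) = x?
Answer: -8/1563 ≈ -0.0051184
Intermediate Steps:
q = 46 (q = (-4 + 56) - 6 = 52 - 6 = 46)
1/((q - 243) + d(-59, s(L))) = 1/((46 - 243) - 13/(-8)) = 1/(-197 - 13*(-⅛)) = 1/(-197 + 13/8) = 1/(-1563/8) = -8/1563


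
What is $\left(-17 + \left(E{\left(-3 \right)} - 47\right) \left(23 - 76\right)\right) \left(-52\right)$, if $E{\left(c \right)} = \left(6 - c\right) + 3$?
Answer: $-95576$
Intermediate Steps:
$E{\left(c \right)} = 9 - c$
$\left(-17 + \left(E{\left(-3 \right)} - 47\right) \left(23 - 76\right)\right) \left(-52\right) = \left(-17 + \left(\left(9 - -3\right) - 47\right) \left(23 - 76\right)\right) \left(-52\right) = \left(-17 + \left(\left(9 + 3\right) - 47\right) \left(-53\right)\right) \left(-52\right) = \left(-17 + \left(12 - 47\right) \left(-53\right)\right) \left(-52\right) = \left(-17 - -1855\right) \left(-52\right) = \left(-17 + 1855\right) \left(-52\right) = 1838 \left(-52\right) = -95576$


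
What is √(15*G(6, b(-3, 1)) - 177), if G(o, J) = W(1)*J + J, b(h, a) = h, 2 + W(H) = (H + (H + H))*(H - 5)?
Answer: 2*√102 ≈ 20.199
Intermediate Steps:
W(H) = -2 + 3*H*(-5 + H) (W(H) = -2 + (H + (H + H))*(H - 5) = -2 + (H + 2*H)*(-5 + H) = -2 + (3*H)*(-5 + H) = -2 + 3*H*(-5 + H))
G(o, J) = -13*J (G(o, J) = (-2 - 15*1 + 3*1²)*J + J = (-2 - 15 + 3*1)*J + J = (-2 - 15 + 3)*J + J = -14*J + J = -13*J)
√(15*G(6, b(-3, 1)) - 177) = √(15*(-13*(-3)) - 177) = √(15*39 - 177) = √(585 - 177) = √408 = 2*√102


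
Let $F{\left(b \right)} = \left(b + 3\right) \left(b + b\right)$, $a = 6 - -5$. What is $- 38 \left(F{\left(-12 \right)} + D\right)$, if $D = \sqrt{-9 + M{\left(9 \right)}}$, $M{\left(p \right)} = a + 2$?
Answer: $-8284$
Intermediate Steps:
$a = 11$ ($a = 6 + 5 = 11$)
$M{\left(p \right)} = 13$ ($M{\left(p \right)} = 11 + 2 = 13$)
$F{\left(b \right)} = 2 b \left(3 + b\right)$ ($F{\left(b \right)} = \left(3 + b\right) 2 b = 2 b \left(3 + b\right)$)
$D = 2$ ($D = \sqrt{-9 + 13} = \sqrt{4} = 2$)
$- 38 \left(F{\left(-12 \right)} + D\right) = - 38 \left(2 \left(-12\right) \left(3 - 12\right) + 2\right) = - 38 \left(2 \left(-12\right) \left(-9\right) + 2\right) = - 38 \left(216 + 2\right) = \left(-38\right) 218 = -8284$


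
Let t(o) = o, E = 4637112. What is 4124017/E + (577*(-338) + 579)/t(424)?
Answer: -28122622933/61441734 ≈ -457.71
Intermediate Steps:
4124017/E + (577*(-338) + 579)/t(424) = 4124017/4637112 + (577*(-338) + 579)/424 = 4124017*(1/4637112) + (-195026 + 579)*(1/424) = 4124017/4637112 - 194447*1/424 = 4124017/4637112 - 194447/424 = -28122622933/61441734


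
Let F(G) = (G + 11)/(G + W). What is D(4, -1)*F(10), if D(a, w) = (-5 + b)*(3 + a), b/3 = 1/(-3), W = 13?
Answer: -882/23 ≈ -38.348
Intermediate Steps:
b = -1 (b = 3/(-3) = 3*(-1/3) = -1)
D(a, w) = -18 - 6*a (D(a, w) = (-5 - 1)*(3 + a) = -6*(3 + a) = -18 - 6*a)
F(G) = (11 + G)/(13 + G) (F(G) = (G + 11)/(G + 13) = (11 + G)/(13 + G))
D(4, -1)*F(10) = (-18 - 6*4)*((11 + 10)/(13 + 10)) = (-18 - 24)*(21/23) = -42*21/23 = -882/23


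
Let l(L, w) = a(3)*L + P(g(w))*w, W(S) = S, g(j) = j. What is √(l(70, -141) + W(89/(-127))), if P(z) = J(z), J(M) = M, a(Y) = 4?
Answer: √325165466/127 ≈ 141.99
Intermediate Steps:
P(z) = z
l(L, w) = w² + 4*L (l(L, w) = 4*L + w*w = 4*L + w² = w² + 4*L)
√(l(70, -141) + W(89/(-127))) = √(((-141)² + 4*70) + 89/(-127)) = √((19881 + 280) + 89*(-1/127)) = √(20161 - 89/127) = √(2560358/127) = √325165466/127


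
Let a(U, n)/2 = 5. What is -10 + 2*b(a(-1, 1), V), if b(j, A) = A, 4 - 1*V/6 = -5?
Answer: 98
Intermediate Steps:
V = 54 (V = 24 - 6*(-5) = 24 + 30 = 54)
a(U, n) = 10 (a(U, n) = 2*5 = 10)
-10 + 2*b(a(-1, 1), V) = -10 + 2*54 = -10 + 108 = 98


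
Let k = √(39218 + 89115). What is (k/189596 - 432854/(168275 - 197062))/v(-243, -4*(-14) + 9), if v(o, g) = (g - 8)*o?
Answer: -432854/398728737 - √128333/2626094196 ≈ -0.0010857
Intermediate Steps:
k = √128333 ≈ 358.24
v(o, g) = o*(-8 + g) (v(o, g) = (-8 + g)*o = o*(-8 + g))
(k/189596 - 432854/(168275 - 197062))/v(-243, -4*(-14) + 9) = (√128333/189596 - 432854/(168275 - 197062))/((-243*(-8 + (-4*(-14) + 9)))) = (√128333*(1/189596) - 432854/(-28787))/((-243*(-8 + (56 + 9)))) = (√128333/189596 - 432854*(-1/28787))/((-243*(-8 + 65))) = (√128333/189596 + 432854/28787)/((-243*57)) = (432854/28787 + √128333/189596)/(-13851) = (432854/28787 + √128333/189596)*(-1/13851) = -432854/398728737 - √128333/2626094196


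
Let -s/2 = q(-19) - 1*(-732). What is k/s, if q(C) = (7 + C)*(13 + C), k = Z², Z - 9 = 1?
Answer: -25/402 ≈ -0.062189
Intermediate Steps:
Z = 10 (Z = 9 + 1 = 10)
k = 100 (k = 10² = 100)
s = -1608 (s = -2*((91 + (-19)² + 20*(-19)) - 1*(-732)) = -2*((91 + 361 - 380) + 732) = -2*(72 + 732) = -2*804 = -1608)
k/s = 100/(-1608) = 100*(-1/1608) = -25/402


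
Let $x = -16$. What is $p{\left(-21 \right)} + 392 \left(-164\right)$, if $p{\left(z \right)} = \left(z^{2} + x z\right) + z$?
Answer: $-63532$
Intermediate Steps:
$p{\left(z \right)} = z^{2} - 15 z$ ($p{\left(z \right)} = \left(z^{2} - 16 z\right) + z = z^{2} - 15 z$)
$p{\left(-21 \right)} + 392 \left(-164\right) = - 21 \left(-15 - 21\right) + 392 \left(-164\right) = \left(-21\right) \left(-36\right) - 64288 = 756 - 64288 = -63532$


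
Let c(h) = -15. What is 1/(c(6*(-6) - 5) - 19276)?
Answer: -1/19291 ≈ -5.1838e-5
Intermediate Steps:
1/(c(6*(-6) - 5) - 19276) = 1/(-15 - 19276) = 1/(-19291) = -1/19291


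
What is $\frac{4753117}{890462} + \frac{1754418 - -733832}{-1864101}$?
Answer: $\frac{6644598081317}{1659911104662} \approx 4.003$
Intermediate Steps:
$\frac{4753117}{890462} + \frac{1754418 - -733832}{-1864101} = 4753117 \cdot \frac{1}{890462} + \left(1754418 + 733832\right) \left(- \frac{1}{1864101}\right) = \frac{4753117}{890462} + 2488250 \left(- \frac{1}{1864101}\right) = \frac{4753117}{890462} - \frac{2488250}{1864101} = \frac{6644598081317}{1659911104662}$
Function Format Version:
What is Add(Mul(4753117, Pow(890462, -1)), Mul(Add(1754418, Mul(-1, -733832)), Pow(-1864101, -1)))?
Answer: Rational(6644598081317, 1659911104662) ≈ 4.0030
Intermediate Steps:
Add(Mul(4753117, Pow(890462, -1)), Mul(Add(1754418, Mul(-1, -733832)), Pow(-1864101, -1))) = Add(Mul(4753117, Rational(1, 890462)), Mul(Add(1754418, 733832), Rational(-1, 1864101))) = Add(Rational(4753117, 890462), Mul(2488250, Rational(-1, 1864101))) = Add(Rational(4753117, 890462), Rational(-2488250, 1864101)) = Rational(6644598081317, 1659911104662)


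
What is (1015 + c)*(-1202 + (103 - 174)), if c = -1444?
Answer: 546117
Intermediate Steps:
(1015 + c)*(-1202 + (103 - 174)) = (1015 - 1444)*(-1202 + (103 - 174)) = -429*(-1202 - 71) = -429*(-1273) = 546117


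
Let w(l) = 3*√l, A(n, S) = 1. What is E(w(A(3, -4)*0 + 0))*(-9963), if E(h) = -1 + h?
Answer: 9963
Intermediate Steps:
E(w(A(3, -4)*0 + 0))*(-9963) = (-1 + 3*√(1*0 + 0))*(-9963) = (-1 + 3*√(0 + 0))*(-9963) = (-1 + 3*√0)*(-9963) = (-1 + 3*0)*(-9963) = (-1 + 0)*(-9963) = -1*(-9963) = 9963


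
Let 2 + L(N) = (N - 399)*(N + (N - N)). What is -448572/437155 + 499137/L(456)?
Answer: 41308369791/2272331690 ≈ 18.179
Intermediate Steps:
L(N) = -2 + N*(-399 + N) (L(N) = -2 + (N - 399)*(N + (N - N)) = -2 + (-399 + N)*(N + 0) = -2 + (-399 + N)*N = -2 + N*(-399 + N))
-448572/437155 + 499137/L(456) = -448572/437155 + 499137/(-2 + 456² - 399*456) = -448572*1/437155 + 499137/(-2 + 207936 - 181944) = -448572/437155 + 499137/25990 = 41308369791/2272331690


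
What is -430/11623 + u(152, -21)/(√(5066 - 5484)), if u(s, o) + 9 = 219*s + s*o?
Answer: -430/11623 - 30087*I*√418/418 ≈ -0.036996 - 1471.6*I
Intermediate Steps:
u(s, o) = -9 + 219*s + o*s (u(s, o) = -9 + (219*s + s*o) = -9 + (219*s + o*s) = -9 + 219*s + o*s)
-430/11623 + u(152, -21)/(√(5066 - 5484)) = -430/11623 + (-9 + 219*152 - 21*152)/(√(5066 - 5484)) = -430*1/11623 + (-9 + 33288 - 3192)/(√(-418)) = -430/11623 + 30087/((I*√418)) = -430/11623 + 30087*(-I*√418/418) = -430/11623 - 30087*I*√418/418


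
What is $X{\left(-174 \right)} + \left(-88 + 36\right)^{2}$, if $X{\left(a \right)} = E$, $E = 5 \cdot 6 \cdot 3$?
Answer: $2794$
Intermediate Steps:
$E = 90$ ($E = 30 \cdot 3 = 90$)
$X{\left(a \right)} = 90$
$X{\left(-174 \right)} + \left(-88 + 36\right)^{2} = 90 + \left(-88 + 36\right)^{2} = 90 + \left(-52\right)^{2} = 90 + 2704 = 2794$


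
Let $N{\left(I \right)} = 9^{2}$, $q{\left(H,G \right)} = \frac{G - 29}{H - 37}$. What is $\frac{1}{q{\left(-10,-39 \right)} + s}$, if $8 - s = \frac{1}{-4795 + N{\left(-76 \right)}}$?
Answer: $\frac{221558}{2093063} \approx 0.10585$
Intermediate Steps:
$q{\left(H,G \right)} = \frac{-29 + G}{-37 + H}$
$N{\left(I \right)} = 81$
$s = \frac{37713}{4714}$ ($s = 8 - \frac{1}{-4795 + 81} = 8 - \frac{1}{-4714} = 8 - - \frac{1}{4714} = 8 + \frac{1}{4714} = \frac{37713}{4714} \approx 8.0002$)
$\frac{1}{q{\left(-10,-39 \right)} + s} = \frac{1}{\frac{-29 - 39}{-37 - 10} + \frac{37713}{4714}} = \frac{1}{\frac{1}{-47} \left(-68\right) + \frac{37713}{4714}} = \frac{1}{\left(- \frac{1}{47}\right) \left(-68\right) + \frac{37713}{4714}} = \frac{1}{\frac{68}{47} + \frac{37713}{4714}} = \frac{1}{\frac{2093063}{221558}} = \frac{221558}{2093063}$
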